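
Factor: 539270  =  2^1*5^1 * 53927^1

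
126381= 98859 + 27522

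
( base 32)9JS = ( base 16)267C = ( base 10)9852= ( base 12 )5850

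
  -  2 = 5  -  7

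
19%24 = 19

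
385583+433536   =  819119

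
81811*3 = 245433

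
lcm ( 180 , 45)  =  180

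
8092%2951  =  2190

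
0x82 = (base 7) 244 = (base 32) 42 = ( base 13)A0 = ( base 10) 130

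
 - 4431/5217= - 1477/1739 = -0.85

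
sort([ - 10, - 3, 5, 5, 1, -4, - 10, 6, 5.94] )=[ - 10, - 10, -4, - 3 , 1,  5, 5, 5.94, 6 ] 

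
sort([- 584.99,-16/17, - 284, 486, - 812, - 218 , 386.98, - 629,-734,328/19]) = [  -  812, - 734,-629,- 584.99, - 284,-218, -16/17,328/19, 386.98,486]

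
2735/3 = 911 + 2/3 = 911.67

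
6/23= 6/23=0.26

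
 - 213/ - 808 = 213/808  =  0.26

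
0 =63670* 0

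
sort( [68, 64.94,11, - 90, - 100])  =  [  -  100,-90, 11,64.94,68] 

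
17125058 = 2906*5893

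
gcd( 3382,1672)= 38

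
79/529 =79/529 = 0.15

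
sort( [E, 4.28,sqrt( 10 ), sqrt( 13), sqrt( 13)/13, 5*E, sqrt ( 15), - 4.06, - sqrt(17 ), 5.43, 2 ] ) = [- sqrt( 17), - 4.06,sqrt( 13)/13 , 2,E, sqrt( 10), sqrt(13), sqrt( 15) , 4.28, 5.43, 5  *E ] 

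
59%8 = 3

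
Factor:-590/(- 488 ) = 295/244 = 2^(  -  2)*5^1*59^1*61^( - 1) 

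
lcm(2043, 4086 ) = 4086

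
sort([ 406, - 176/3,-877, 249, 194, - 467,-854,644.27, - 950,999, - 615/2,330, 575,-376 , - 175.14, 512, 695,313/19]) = [ - 950 , - 877, - 854, - 467 ,-376  , - 615/2, - 175.14, - 176/3,313/19, 194,249,330, 406, 512, 575, 644.27, 695 , 999]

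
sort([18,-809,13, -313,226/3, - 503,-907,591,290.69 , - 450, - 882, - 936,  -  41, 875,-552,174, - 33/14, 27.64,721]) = [- 936  , - 907 ,-882, -809,-552,-503,-450,-313 , - 41, - 33/14, 13, 18, 27.64, 226/3, 174,290.69,  591,721,875] 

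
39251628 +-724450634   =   - 685199006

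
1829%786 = 257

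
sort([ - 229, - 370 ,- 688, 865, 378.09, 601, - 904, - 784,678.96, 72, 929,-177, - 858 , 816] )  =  [ - 904,-858,  -  784,  -  688, - 370, -229,  -  177,72, 378.09, 601, 678.96,816, 865,929]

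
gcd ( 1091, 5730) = 1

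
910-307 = 603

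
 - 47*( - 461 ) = 21667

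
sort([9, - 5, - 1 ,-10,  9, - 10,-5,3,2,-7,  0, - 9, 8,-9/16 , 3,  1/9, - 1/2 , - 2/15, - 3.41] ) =[ - 10, - 10, - 9 , - 7, - 5, - 5, - 3.41, - 1, - 9/16, - 1/2, - 2/15,  0,  1/9, 2 , 3, 3,8,9,  9 ] 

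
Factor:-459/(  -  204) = 2^( - 2 ) *3^2 = 9/4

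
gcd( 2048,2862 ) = 2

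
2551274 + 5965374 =8516648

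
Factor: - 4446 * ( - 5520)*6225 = 152773452000=2^5*  3^4*  5^3 * 13^1 * 19^1 * 23^1 * 83^1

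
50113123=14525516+35587607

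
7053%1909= 1326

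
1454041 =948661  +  505380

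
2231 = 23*97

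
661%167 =160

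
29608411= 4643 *6377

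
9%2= 1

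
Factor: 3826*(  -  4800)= - 2^7*3^1*5^2 * 1913^1 = - 18364800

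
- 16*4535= -72560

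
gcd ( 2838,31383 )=33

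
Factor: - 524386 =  - 2^1*262193^1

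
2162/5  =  2162/5   =  432.40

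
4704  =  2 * 2352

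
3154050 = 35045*90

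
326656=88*3712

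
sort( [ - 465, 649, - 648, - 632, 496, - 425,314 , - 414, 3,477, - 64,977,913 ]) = [-648, - 632, -465,-425, -414, - 64,3,314, 477,496,649, 913, 977 ] 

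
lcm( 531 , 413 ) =3717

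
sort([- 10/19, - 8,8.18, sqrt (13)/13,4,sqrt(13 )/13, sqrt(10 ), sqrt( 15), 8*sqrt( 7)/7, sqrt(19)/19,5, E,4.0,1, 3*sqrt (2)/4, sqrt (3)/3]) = [  -  8 , - 10/19,  sqrt(19)/19,sqrt( 13 ) /13, sqrt( 13)/13 , sqrt( 3)/3,1,3 * sqrt( 2)/4, E, 8 * sqrt( 7)/7,sqrt(10),sqrt(15), 4, 4.0,5, 8.18]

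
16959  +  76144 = 93103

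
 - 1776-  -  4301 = 2525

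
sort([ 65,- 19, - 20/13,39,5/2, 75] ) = [ - 19, -20/13,5/2,39, 65,75 ] 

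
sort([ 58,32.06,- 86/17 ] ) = [- 86/17,32.06, 58] 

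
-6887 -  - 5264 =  - 1623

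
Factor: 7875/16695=5^2*53^(  -  1 ) = 25/53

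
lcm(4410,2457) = 171990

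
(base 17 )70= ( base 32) 3n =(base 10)119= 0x77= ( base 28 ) 47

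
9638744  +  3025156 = 12663900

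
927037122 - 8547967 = 918489155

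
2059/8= 2059/8 = 257.38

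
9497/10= 949 + 7/10 = 949.70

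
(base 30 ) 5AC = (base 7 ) 20013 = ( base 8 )11314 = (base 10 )4812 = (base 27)6G6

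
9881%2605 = 2066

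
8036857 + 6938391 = 14975248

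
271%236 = 35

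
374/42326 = 187/21163 = 0.01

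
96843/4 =96843/4 = 24210.75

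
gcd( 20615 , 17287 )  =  1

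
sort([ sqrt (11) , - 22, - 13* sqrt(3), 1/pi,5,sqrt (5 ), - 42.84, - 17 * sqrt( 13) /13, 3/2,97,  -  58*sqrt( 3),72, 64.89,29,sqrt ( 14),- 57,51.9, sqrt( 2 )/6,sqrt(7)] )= [ - 58*sqrt( 3), - 57,-42.84,  -  13*sqrt( 3) , - 22  , - 17*sqrt(13 )/13, sqrt(2)/6,1/pi,3/2,sqrt( 5), sqrt( 7),sqrt(11 ),  sqrt(14),5, 29 , 51.9,64.89,72,97]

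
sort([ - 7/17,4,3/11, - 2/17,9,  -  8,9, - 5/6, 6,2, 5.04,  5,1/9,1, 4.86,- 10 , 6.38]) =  [-10, - 8,-5/6,  -  7/17,  -  2/17, 1/9,3/11, 1,2,4,4.86, 5,5.04,6, 6.38, 9,  9] 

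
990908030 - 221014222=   769893808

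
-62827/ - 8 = 7853+3/8=7853.38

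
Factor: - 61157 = -23^1*2659^1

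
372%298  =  74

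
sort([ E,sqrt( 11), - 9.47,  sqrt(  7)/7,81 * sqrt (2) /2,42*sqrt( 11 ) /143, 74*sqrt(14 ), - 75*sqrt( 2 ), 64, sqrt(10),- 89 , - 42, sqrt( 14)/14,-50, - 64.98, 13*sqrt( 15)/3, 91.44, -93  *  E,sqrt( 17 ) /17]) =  [ - 93 * E, - 75 * sqrt( 2), - 89, - 64.98,-50, - 42, - 9.47,sqrt( 17 )/17, sqrt( 14)/14,sqrt( 7 )/7,42 * sqrt( 11)/143,E,sqrt( 10), sqrt(  11),13*sqrt ( 15)/3,  81*sqrt( 2) /2, 64, 91.44 , 74*sqrt (14)]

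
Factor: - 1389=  -3^1*463^1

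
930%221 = 46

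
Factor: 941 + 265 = 1206 = 2^1*3^2*67^1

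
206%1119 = 206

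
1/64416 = 1/64416 = 0.00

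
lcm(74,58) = 2146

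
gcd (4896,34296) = 24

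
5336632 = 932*5726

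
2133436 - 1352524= 780912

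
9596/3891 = 2 + 1814/3891= 2.47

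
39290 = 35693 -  - 3597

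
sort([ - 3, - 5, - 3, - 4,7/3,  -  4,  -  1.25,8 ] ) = [ - 5, - 4,  -  4, - 3, - 3, - 1.25,7/3,8 ] 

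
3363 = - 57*( - 59 ) 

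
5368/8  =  671 = 671.00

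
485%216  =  53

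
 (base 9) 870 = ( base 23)17L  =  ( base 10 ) 711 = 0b1011000111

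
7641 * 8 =61128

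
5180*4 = 20720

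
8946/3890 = 2 + 583/1945 = 2.30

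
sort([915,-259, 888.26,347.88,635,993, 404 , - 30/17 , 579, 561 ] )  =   [ - 259 ,-30/17,  347.88 , 404,561,579, 635 , 888.26, 915,993 ]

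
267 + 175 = 442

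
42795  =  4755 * 9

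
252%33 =21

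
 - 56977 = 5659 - 62636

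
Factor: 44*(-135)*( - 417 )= 2^2*3^4*5^1*11^1*139^1 = 2476980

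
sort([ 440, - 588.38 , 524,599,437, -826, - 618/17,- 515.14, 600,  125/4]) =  [ - 826,-588.38,  -  515.14,-618/17,125/4, 437,  440, 524, 599 , 600]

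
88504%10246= 6536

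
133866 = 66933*2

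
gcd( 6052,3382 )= 178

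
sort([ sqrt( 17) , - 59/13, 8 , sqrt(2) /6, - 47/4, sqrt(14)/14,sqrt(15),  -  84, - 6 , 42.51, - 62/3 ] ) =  [ - 84, - 62/3,  -  47/4,- 6,-59/13,sqrt(2)/6, sqrt( 14 )/14, sqrt(15), sqrt(17), 8,42.51]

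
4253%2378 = 1875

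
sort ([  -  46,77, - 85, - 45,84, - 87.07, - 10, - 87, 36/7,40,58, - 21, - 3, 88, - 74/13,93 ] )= [-87.07,- 87, - 85,  -  46,-45, - 21 , - 10, - 74/13, - 3,36/7,  40,58,  77,84 , 88,  93] 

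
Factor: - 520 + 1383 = 863^1 = 863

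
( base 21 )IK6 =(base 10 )8364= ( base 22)H64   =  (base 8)20254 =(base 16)20ac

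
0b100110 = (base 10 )38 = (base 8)46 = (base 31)17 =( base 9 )42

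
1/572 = 1/572 = 0.00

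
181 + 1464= 1645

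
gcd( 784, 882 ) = 98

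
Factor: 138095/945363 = 3^(-1 )*5^1*71^1*181^(  -  1)*389^1*1741^(-1)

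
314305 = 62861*5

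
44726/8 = 5590+3/4=5590.75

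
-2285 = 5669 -7954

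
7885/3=2628  +  1/3 = 2628.33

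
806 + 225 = 1031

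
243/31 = 7+26/31 = 7.84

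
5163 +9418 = 14581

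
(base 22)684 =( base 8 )6014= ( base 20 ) 7E4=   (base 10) 3084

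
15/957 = 5/319 = 0.02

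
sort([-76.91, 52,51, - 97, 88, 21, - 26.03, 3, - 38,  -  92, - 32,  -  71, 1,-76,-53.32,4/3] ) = [ - 97 , - 92,  -  76.91, - 76, - 71, - 53.32, - 38  , - 32, - 26.03, 1, 4/3,  3, 21, 51, 52, 88 ]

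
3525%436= 37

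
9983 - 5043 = 4940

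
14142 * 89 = 1258638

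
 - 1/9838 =  -  1/9838 = - 0.00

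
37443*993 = 37180899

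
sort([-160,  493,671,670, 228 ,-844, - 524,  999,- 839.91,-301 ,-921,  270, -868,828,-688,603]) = [-921, - 868, - 844, - 839.91, - 688, - 524, - 301, - 160, 228,270, 493,603, 670, 671 , 828, 999]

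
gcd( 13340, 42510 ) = 10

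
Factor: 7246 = 2^1*3623^1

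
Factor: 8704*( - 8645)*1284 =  - 96615966720 = - 2^11 *3^1*5^1 *7^1*13^1*17^1*19^1*107^1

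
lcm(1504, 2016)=94752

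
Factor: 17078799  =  3^1 * 31^1*227^1*809^1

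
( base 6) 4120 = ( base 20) 25c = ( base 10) 912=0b1110010000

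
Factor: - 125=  - 5^3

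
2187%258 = 123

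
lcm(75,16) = 1200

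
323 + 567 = 890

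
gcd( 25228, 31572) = 4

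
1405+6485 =7890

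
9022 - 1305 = 7717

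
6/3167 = 6/3167 = 0.00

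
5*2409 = 12045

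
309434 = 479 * 646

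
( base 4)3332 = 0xFE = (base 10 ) 254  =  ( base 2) 11111110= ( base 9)312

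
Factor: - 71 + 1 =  - 70=- 2^1*5^1*7^1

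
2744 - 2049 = 695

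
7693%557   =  452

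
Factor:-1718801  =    -  7^1*29^1*8467^1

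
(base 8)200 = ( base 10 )128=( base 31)44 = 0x80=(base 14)92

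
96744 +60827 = 157571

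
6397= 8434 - 2037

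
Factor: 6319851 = 3^1*2106617^1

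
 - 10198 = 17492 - 27690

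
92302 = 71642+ 20660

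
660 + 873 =1533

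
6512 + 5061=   11573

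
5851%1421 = 167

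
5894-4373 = 1521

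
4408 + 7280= 11688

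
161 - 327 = - 166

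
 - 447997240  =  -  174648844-273348396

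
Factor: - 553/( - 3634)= 7/46 = 2^( - 1)*7^1*23^( - 1 )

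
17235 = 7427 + 9808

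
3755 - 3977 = - 222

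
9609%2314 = 353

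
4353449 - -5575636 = 9929085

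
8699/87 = 8699/87 = 99.99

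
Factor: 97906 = 2^1*48953^1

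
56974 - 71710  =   - 14736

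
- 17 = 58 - 75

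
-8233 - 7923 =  - 16156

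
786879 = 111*7089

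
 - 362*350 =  - 126700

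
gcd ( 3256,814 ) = 814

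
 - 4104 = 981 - 5085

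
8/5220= 2/1305  =  0.00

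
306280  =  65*4712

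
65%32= 1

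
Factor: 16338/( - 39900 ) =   -  389/950 = - 2^( -1 ) * 5^( - 2)*19^(-1)*389^1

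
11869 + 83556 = 95425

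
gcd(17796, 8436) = 12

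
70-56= 14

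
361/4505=361/4505  =  0.08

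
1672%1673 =1672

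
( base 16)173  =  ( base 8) 563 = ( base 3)111202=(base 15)19b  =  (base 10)371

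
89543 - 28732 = 60811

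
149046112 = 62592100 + 86454012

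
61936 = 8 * 7742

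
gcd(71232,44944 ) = 848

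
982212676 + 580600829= 1562813505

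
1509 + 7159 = 8668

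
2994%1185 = 624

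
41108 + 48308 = 89416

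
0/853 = 0 =0.00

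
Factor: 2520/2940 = 6/7 = 2^1*3^1*7^( - 1) 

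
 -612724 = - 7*87532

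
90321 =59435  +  30886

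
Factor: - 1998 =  - 2^1* 3^3* 37^1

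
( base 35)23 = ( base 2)1001001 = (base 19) 3g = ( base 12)61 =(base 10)73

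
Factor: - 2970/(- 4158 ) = 5^1*7^ (-1) = 5/7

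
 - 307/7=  - 44 + 1/7  =  - 43.86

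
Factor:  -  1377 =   -  3^4*17^1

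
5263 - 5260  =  3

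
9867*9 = 88803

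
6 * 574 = 3444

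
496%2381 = 496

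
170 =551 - 381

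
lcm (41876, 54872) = 1591288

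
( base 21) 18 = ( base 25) 14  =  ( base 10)29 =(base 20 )19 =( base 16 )1d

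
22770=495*46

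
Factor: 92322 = 2^1*3^2*23^1*223^1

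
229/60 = 229/60 = 3.82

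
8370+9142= 17512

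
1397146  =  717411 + 679735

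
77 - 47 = 30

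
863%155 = 88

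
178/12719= 178/12719 = 0.01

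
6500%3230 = 40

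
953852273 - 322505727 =631346546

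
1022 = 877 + 145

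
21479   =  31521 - 10042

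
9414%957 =801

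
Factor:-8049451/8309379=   -  3^(-1)*13^(-1 )*17^( - 1 )*83^( - 1 )*151^ ( - 1)*  179^1*193^1*233^1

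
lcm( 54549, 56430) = 1636470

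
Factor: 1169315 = 5^1*7^1 * 33409^1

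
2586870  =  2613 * 990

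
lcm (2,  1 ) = 2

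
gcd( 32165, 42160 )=5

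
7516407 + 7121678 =14638085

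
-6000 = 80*( - 75 ) 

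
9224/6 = 4612/3 = 1537.33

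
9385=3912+5473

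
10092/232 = 87/2 = 43.50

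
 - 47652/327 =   -  146 +30/109 = - 145.72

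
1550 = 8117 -6567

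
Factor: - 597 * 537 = - 320589 = - 3^2* 179^1*199^1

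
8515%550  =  265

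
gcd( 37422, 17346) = 42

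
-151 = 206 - 357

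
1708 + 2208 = 3916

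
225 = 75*3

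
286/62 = 143/31  =  4.61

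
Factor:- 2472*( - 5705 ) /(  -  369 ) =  - 4700920/123 = - 2^3*3^(-1 )*5^1*7^1*41^( - 1 )*103^1*163^1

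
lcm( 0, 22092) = 0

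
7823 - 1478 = 6345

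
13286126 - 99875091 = -86588965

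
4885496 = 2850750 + 2034746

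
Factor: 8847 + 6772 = 15619 = 15619^1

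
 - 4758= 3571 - 8329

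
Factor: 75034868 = 2^2 * 241^1*277^1*281^1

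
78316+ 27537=105853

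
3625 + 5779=9404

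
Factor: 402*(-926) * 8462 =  - 2^3*3^1*67^1 *463^1*4231^1 = - 3149996424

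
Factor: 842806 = 2^1*53^1*7951^1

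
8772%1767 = 1704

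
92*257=23644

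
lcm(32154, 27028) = 1864932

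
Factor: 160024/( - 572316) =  - 40006/143079 = - 2^1*3^( - 1)*37^( - 1 )*83^1*241^1*1289^(-1)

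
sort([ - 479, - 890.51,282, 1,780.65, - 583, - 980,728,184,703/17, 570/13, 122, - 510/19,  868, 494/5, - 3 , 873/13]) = [ - 980 , - 890.51, - 583,  -  479, - 510/19,-3, 1,703/17,570/13, 873/13,494/5,122,184, 282, 728,780.65,868]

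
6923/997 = 6923/997 = 6.94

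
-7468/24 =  - 1867/6 = - 311.17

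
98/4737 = 98/4737 = 0.02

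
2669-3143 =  - 474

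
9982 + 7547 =17529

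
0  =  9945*0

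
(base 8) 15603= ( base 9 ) 10585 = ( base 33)6FE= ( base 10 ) 7043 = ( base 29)8ap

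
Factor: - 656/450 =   -  2^3*3^( - 2 )*5^ ( - 2 )*41^1 = - 328/225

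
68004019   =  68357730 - 353711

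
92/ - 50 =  - 2 + 4/25 = - 1.84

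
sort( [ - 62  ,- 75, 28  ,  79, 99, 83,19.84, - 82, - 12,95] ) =[ - 82,-75, - 62, - 12, 19.84, 28, 79, 83,95,  99 ] 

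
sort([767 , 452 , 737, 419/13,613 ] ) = [419/13,452, 613,737,  767 ] 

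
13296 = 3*4432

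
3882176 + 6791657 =10673833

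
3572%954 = 710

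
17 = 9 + 8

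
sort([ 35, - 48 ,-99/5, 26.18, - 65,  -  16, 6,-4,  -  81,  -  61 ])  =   [ - 81, - 65, - 61,-48, - 99/5,- 16, - 4, 6, 26.18, 35 ]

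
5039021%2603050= 2435971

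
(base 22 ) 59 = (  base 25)4J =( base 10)119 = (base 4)1313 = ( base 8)167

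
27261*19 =517959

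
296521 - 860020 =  - 563499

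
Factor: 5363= 31^1* 173^1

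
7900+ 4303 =12203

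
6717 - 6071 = 646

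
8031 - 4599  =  3432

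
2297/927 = 2297/927 = 2.48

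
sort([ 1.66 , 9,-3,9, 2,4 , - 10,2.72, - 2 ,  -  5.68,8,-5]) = [ - 10,- 5.68,  -  5,-3, - 2 , 1.66,2,2.72, 4, 8,9 , 9] 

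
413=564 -151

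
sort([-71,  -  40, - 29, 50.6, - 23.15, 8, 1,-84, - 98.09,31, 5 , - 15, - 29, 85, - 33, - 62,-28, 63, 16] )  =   [-98.09, - 84, - 71, - 62, -40, - 33, - 29,-29  , - 28, - 23.15, - 15,  1 , 5, 8, 16,31 , 50.6 , 63, 85 ]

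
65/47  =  65/47 =1.38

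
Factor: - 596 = - 2^2*149^1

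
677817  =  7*96831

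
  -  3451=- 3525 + 74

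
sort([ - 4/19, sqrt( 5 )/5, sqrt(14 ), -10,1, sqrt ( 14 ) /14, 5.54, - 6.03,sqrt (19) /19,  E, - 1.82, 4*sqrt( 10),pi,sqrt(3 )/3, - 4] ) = [ - 10 , - 6.03, - 4, - 1.82, - 4/19, sqrt(19 )/19,sqrt(14)/14, sqrt (5)/5,sqrt( 3 ) /3, 1,E, pi , sqrt ( 14),5.54,4*sqrt(10)]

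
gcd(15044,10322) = 2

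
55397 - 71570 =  - 16173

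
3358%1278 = 802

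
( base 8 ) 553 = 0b101101011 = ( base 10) 363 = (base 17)146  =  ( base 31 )bm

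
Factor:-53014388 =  - 2^2 *7^1*1893371^1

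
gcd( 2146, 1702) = 74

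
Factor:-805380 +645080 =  - 2^2*5^2 * 7^1*229^1 = - 160300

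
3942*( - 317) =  - 1249614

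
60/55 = 1 + 1/11 = 1.09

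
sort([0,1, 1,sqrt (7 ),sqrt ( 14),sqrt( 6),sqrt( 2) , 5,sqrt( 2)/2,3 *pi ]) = [0,sqrt( 2)/2,1,  1, sqrt( 2),sqrt( 6),sqrt( 7 ) , sqrt(14), 5, 3*pi ] 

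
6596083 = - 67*(  -  98449)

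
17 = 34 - 17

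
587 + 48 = 635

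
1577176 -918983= 658193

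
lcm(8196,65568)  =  65568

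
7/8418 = 7/8418= 0.00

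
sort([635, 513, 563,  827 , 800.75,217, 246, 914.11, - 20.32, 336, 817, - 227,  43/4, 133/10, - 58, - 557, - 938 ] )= [ - 938,-557, - 227 ,-58, - 20.32, 43/4, 133/10, 217,  246, 336,513, 563, 635, 800.75, 817 , 827, 914.11]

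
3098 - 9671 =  - 6573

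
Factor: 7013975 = 5^2 * 157^1*1787^1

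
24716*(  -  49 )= - 1211084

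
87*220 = 19140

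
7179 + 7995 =15174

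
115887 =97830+18057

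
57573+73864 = 131437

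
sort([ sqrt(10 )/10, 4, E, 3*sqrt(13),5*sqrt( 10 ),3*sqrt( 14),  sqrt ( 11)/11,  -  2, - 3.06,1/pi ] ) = [ - 3.06, - 2,sqrt( 11)/11, sqrt( 10)/10,1/pi,E,4,3*sqrt( 13 ),3*sqrt (14 ),5*sqrt(10) ] 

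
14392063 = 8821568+5570495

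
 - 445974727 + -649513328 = -1095488055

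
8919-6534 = 2385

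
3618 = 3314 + 304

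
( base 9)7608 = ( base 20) djh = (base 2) 1010111011101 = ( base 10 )5597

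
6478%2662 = 1154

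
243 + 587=830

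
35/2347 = 35/2347 = 0.01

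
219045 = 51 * 4295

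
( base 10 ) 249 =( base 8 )371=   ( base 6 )1053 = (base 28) 8P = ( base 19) D2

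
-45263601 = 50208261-95471862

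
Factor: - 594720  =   - 2^5* 3^2*5^1*7^1*59^1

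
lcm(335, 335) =335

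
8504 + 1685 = 10189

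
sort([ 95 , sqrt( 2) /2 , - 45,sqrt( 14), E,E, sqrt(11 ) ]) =[ - 45,sqrt( 2 )/2, E,E,sqrt (11),  sqrt (14),95 ] 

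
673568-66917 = 606651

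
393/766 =393/766= 0.51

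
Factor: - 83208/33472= - 10401/4184 = - 2^( - 3)*3^1*523^ ( - 1) * 3467^1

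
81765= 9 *9085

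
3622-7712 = -4090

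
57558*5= 287790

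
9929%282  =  59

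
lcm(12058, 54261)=108522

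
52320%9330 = 5670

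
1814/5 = 1814/5 = 362.80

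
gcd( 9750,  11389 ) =1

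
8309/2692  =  3 + 233/2692 =3.09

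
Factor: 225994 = 2^1*112997^1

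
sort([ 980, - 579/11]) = [ - 579/11, 980]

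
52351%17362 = 265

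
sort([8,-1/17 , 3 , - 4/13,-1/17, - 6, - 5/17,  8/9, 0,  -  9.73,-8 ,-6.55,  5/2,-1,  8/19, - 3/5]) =[  -  9.73,-8,-6.55,-6,-1,- 3/5, - 4/13,-5/17,- 1/17,-1/17, 0, 8/19,  8/9,5/2,3 , 8 ] 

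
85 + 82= 167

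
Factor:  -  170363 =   -  170363^1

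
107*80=8560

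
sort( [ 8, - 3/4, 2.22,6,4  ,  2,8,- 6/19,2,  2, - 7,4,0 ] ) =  [ - 7, - 3/4, - 6/19,0,  2,2,2, 2.22 , 4,4 , 6,  8,8] 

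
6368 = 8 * 796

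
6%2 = 0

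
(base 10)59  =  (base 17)38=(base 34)1p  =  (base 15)3e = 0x3b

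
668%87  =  59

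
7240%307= 179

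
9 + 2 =11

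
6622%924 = 154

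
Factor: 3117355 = 5^1*29^1*21499^1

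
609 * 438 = 266742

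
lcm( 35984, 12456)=323856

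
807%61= 14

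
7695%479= 31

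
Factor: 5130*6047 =31021110 =2^1*3^3*5^1*19^1* 6047^1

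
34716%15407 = 3902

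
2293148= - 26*( - 88198)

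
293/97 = 3  +  2/97 = 3.02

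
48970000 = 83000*590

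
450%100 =50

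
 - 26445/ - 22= 26445/22=1202.05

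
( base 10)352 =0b101100000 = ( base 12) 254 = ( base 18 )11A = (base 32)b0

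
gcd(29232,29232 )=29232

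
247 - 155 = 92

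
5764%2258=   1248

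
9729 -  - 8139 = 17868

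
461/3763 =461/3763  =  0.12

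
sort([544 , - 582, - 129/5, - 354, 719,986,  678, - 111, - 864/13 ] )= [ - 582, - 354, - 111, - 864/13, - 129/5,544, 678, 719,  986] 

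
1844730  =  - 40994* ( - 45 ) 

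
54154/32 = 27077/16 = 1692.31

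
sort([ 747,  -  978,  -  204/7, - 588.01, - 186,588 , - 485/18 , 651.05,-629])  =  [ - 978, - 629, - 588.01,-186,- 204/7, - 485/18,588,651.05,  747]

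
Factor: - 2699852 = -2^2 * 31^1*21773^1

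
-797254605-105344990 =- 902599595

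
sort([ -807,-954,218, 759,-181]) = [ - 954, - 807, - 181 , 218,759 ] 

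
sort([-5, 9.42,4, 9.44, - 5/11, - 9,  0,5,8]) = [- 9,-5, - 5/11, 0, 4, 5, 8, 9.42,9.44 ]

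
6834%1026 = 678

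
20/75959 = 20/75959 = 0.00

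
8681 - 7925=756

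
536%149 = 89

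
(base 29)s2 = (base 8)1456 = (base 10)814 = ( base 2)1100101110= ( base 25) 17E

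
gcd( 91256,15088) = 8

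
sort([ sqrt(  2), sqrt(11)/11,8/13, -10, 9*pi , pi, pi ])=[ - 10,sqrt( 11 ) /11, 8/13,sqrt (2),pi, pi,9*pi ] 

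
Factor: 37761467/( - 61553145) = - 3^(-1) * 5^(-1) * 2153^1*17539^1*4103543^( - 1 ) 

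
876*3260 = 2855760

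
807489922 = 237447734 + 570042188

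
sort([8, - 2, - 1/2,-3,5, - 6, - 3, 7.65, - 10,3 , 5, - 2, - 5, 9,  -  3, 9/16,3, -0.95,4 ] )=[ - 10 , - 6,  -  5,-3,  -  3,-3, - 2,  -  2,-0.95, - 1/2,9/16,3,3, 4, 5,5, 7.65, 8,9 ]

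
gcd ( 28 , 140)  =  28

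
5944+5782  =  11726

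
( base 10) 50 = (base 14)38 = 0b110010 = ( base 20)2a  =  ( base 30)1K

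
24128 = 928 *26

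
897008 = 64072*14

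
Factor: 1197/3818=2^ (-1)*3^2*7^1*19^1*23^( - 1 ) * 83^( - 1 ) 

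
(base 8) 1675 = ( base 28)165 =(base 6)4233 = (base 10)957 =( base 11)7a0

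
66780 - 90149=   -23369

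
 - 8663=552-9215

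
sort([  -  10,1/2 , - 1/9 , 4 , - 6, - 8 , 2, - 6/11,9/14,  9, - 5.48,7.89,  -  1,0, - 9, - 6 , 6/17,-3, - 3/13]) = [-10, - 9, - 8,-6, - 6, - 5.48, - 3, - 1, - 6/11, - 3/13, - 1/9, 0, 6/17, 1/2, 9/14, 2, 4,7.89,9] 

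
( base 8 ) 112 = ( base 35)24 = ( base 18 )42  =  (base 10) 74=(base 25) 2O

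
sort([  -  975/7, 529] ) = [ - 975/7, 529 ]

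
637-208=429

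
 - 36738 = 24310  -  61048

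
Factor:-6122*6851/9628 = -20970911/4814 = - 2^( - 1)*13^1 * 17^1 * 29^( - 1 )*31^1*83^(  -  1)*3061^1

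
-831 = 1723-2554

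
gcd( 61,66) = 1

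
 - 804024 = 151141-955165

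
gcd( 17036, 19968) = 4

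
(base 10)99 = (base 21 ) 4f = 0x63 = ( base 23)47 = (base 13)78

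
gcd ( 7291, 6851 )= 1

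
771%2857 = 771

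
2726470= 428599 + 2297871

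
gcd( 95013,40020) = 69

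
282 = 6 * 47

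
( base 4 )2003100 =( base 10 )8400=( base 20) 1100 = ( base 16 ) 20d0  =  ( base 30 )9a0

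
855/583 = 1 + 272/583=1.47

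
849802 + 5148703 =5998505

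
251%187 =64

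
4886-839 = 4047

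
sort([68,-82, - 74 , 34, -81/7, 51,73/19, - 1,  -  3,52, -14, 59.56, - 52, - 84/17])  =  [ - 82, - 74, - 52, - 14, - 81/7,-84/17, - 3, - 1,73/19 , 34, 51,52, 59.56,68 ] 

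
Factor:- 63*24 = -1512  =  - 2^3*3^3*7^1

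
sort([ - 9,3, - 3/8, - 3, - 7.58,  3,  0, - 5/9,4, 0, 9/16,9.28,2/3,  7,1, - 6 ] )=[ - 9,-7.58, - 6,  -  3,-5/9, - 3/8, 0,0,  9/16 , 2/3,1,3, 3 , 4, 7, 9.28]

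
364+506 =870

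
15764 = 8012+7752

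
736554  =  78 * 9443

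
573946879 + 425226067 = 999172946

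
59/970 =59/970 = 0.06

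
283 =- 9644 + 9927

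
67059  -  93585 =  - 26526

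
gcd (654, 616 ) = 2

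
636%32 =28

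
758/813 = 758/813 = 0.93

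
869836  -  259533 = 610303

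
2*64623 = 129246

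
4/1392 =1/348 = 0.00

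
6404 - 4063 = 2341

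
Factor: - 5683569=- 3^1 *47^1*173^1 * 233^1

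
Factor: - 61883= -19^1*3257^1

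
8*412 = 3296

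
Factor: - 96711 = -3^1*32237^1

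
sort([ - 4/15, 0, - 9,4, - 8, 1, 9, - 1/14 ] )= [ - 9, - 8, - 4/15 , - 1/14 , 0, 1,4, 9] 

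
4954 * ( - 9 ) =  - 44586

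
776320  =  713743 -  - 62577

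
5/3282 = 5/3282= 0.00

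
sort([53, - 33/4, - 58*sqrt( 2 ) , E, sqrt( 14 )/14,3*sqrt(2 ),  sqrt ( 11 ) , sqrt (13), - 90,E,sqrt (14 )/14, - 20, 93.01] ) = [ - 90, - 58*sqrt( 2 ), - 20, - 33/4,sqrt( 14) /14,sqrt( 14) /14,E,E,sqrt(  11),sqrt(13),3 *sqrt(2 ),53,93.01] 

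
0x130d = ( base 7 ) 20135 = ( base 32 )4OD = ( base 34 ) 47f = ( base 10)4877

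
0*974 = 0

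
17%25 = 17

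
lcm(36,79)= 2844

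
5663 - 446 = 5217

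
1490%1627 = 1490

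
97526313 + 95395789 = 192922102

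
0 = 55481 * 0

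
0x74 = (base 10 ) 116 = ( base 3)11022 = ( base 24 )4K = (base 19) 62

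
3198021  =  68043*47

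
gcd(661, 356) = 1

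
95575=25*3823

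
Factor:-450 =  -  2^1*3^2*5^2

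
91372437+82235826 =173608263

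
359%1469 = 359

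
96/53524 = 24/13381 = 0.00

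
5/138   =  5/138= 0.04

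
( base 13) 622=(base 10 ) 1042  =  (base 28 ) 196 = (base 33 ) VJ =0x412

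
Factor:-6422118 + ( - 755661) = -3^2*7^1 * 113933^1 = - 7177779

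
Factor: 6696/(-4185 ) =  - 8/5 = - 2^3*5^( - 1)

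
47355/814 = 4305/74 = 58.18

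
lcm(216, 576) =1728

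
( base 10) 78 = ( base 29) 2k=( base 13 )60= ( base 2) 1001110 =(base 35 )28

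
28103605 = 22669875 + 5433730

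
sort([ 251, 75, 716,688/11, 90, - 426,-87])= [ - 426, -87,688/11 , 75 , 90,251,  716 ]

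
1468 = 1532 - 64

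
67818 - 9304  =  58514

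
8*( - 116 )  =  -928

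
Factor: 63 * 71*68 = 304164 = 2^2*3^2*7^1 * 17^1*71^1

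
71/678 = 71/678 =0.10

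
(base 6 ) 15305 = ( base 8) 4671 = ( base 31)2I9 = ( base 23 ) 4G5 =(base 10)2489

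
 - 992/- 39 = 992/39 = 25.44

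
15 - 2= 13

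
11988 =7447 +4541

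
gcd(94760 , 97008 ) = 8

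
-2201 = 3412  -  5613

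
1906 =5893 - 3987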